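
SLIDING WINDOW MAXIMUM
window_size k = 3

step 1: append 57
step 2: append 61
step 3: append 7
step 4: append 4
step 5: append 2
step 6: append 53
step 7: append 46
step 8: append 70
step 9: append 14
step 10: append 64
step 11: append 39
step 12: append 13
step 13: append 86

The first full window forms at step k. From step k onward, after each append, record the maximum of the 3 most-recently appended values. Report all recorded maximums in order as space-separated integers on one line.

step 1: append 57 -> window=[57] (not full yet)
step 2: append 61 -> window=[57, 61] (not full yet)
step 3: append 7 -> window=[57, 61, 7] -> max=61
step 4: append 4 -> window=[61, 7, 4] -> max=61
step 5: append 2 -> window=[7, 4, 2] -> max=7
step 6: append 53 -> window=[4, 2, 53] -> max=53
step 7: append 46 -> window=[2, 53, 46] -> max=53
step 8: append 70 -> window=[53, 46, 70] -> max=70
step 9: append 14 -> window=[46, 70, 14] -> max=70
step 10: append 64 -> window=[70, 14, 64] -> max=70
step 11: append 39 -> window=[14, 64, 39] -> max=64
step 12: append 13 -> window=[64, 39, 13] -> max=64
step 13: append 86 -> window=[39, 13, 86] -> max=86

Answer: 61 61 7 53 53 70 70 70 64 64 86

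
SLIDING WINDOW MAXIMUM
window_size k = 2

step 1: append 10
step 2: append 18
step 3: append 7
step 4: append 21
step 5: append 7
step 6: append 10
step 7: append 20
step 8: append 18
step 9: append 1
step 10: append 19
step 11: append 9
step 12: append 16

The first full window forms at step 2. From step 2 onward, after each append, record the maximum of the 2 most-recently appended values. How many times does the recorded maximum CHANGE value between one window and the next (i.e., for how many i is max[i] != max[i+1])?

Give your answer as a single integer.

step 1: append 10 -> window=[10] (not full yet)
step 2: append 18 -> window=[10, 18] -> max=18
step 3: append 7 -> window=[18, 7] -> max=18
step 4: append 21 -> window=[7, 21] -> max=21
step 5: append 7 -> window=[21, 7] -> max=21
step 6: append 10 -> window=[7, 10] -> max=10
step 7: append 20 -> window=[10, 20] -> max=20
step 8: append 18 -> window=[20, 18] -> max=20
step 9: append 1 -> window=[18, 1] -> max=18
step 10: append 19 -> window=[1, 19] -> max=19
step 11: append 9 -> window=[19, 9] -> max=19
step 12: append 16 -> window=[9, 16] -> max=16
Recorded maximums: 18 18 21 21 10 20 20 18 19 19 16
Changes between consecutive maximums: 6

Answer: 6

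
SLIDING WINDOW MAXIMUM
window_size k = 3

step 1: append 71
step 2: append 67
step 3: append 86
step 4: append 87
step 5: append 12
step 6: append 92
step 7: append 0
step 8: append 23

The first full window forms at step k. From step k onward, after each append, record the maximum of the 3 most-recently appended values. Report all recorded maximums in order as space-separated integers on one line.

Answer: 86 87 87 92 92 92

Derivation:
step 1: append 71 -> window=[71] (not full yet)
step 2: append 67 -> window=[71, 67] (not full yet)
step 3: append 86 -> window=[71, 67, 86] -> max=86
step 4: append 87 -> window=[67, 86, 87] -> max=87
step 5: append 12 -> window=[86, 87, 12] -> max=87
step 6: append 92 -> window=[87, 12, 92] -> max=92
step 7: append 0 -> window=[12, 92, 0] -> max=92
step 8: append 23 -> window=[92, 0, 23] -> max=92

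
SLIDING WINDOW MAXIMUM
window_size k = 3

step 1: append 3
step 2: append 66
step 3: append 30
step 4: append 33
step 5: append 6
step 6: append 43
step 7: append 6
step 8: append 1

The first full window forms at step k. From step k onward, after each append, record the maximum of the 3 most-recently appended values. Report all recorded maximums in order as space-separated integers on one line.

Answer: 66 66 33 43 43 43

Derivation:
step 1: append 3 -> window=[3] (not full yet)
step 2: append 66 -> window=[3, 66] (not full yet)
step 3: append 30 -> window=[3, 66, 30] -> max=66
step 4: append 33 -> window=[66, 30, 33] -> max=66
step 5: append 6 -> window=[30, 33, 6] -> max=33
step 6: append 43 -> window=[33, 6, 43] -> max=43
step 7: append 6 -> window=[6, 43, 6] -> max=43
step 8: append 1 -> window=[43, 6, 1] -> max=43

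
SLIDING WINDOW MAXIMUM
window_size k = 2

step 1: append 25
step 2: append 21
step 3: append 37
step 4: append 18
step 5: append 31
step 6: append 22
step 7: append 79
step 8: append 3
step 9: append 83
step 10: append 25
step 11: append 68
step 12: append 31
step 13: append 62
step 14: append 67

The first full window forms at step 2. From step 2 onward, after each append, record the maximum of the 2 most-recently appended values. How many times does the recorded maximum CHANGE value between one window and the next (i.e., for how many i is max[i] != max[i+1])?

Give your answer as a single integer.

step 1: append 25 -> window=[25] (not full yet)
step 2: append 21 -> window=[25, 21] -> max=25
step 3: append 37 -> window=[21, 37] -> max=37
step 4: append 18 -> window=[37, 18] -> max=37
step 5: append 31 -> window=[18, 31] -> max=31
step 6: append 22 -> window=[31, 22] -> max=31
step 7: append 79 -> window=[22, 79] -> max=79
step 8: append 3 -> window=[79, 3] -> max=79
step 9: append 83 -> window=[3, 83] -> max=83
step 10: append 25 -> window=[83, 25] -> max=83
step 11: append 68 -> window=[25, 68] -> max=68
step 12: append 31 -> window=[68, 31] -> max=68
step 13: append 62 -> window=[31, 62] -> max=62
step 14: append 67 -> window=[62, 67] -> max=67
Recorded maximums: 25 37 37 31 31 79 79 83 83 68 68 62 67
Changes between consecutive maximums: 7

Answer: 7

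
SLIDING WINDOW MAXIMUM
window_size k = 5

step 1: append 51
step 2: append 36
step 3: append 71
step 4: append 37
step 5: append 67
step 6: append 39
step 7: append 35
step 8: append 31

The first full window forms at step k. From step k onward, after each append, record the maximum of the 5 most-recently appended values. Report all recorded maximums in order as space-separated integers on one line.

Answer: 71 71 71 67

Derivation:
step 1: append 51 -> window=[51] (not full yet)
step 2: append 36 -> window=[51, 36] (not full yet)
step 3: append 71 -> window=[51, 36, 71] (not full yet)
step 4: append 37 -> window=[51, 36, 71, 37] (not full yet)
step 5: append 67 -> window=[51, 36, 71, 37, 67] -> max=71
step 6: append 39 -> window=[36, 71, 37, 67, 39] -> max=71
step 7: append 35 -> window=[71, 37, 67, 39, 35] -> max=71
step 8: append 31 -> window=[37, 67, 39, 35, 31] -> max=67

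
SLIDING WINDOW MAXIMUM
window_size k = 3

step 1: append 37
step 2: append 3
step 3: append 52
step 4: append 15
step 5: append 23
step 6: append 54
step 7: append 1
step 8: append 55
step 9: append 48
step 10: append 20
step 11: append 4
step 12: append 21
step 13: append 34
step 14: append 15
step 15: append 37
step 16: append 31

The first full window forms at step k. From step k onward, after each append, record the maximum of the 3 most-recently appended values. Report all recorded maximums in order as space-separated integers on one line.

Answer: 52 52 52 54 54 55 55 55 48 21 34 34 37 37

Derivation:
step 1: append 37 -> window=[37] (not full yet)
step 2: append 3 -> window=[37, 3] (not full yet)
step 3: append 52 -> window=[37, 3, 52] -> max=52
step 4: append 15 -> window=[3, 52, 15] -> max=52
step 5: append 23 -> window=[52, 15, 23] -> max=52
step 6: append 54 -> window=[15, 23, 54] -> max=54
step 7: append 1 -> window=[23, 54, 1] -> max=54
step 8: append 55 -> window=[54, 1, 55] -> max=55
step 9: append 48 -> window=[1, 55, 48] -> max=55
step 10: append 20 -> window=[55, 48, 20] -> max=55
step 11: append 4 -> window=[48, 20, 4] -> max=48
step 12: append 21 -> window=[20, 4, 21] -> max=21
step 13: append 34 -> window=[4, 21, 34] -> max=34
step 14: append 15 -> window=[21, 34, 15] -> max=34
step 15: append 37 -> window=[34, 15, 37] -> max=37
step 16: append 31 -> window=[15, 37, 31] -> max=37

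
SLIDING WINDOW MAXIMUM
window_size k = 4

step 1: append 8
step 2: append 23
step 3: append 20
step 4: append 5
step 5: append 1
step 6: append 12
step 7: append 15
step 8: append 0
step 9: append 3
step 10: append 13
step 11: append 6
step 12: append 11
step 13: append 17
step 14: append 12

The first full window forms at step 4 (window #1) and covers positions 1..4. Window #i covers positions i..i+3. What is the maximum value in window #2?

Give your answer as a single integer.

Answer: 23

Derivation:
step 1: append 8 -> window=[8] (not full yet)
step 2: append 23 -> window=[8, 23] (not full yet)
step 3: append 20 -> window=[8, 23, 20] (not full yet)
step 4: append 5 -> window=[8, 23, 20, 5] -> max=23
step 5: append 1 -> window=[23, 20, 5, 1] -> max=23
Window #2 max = 23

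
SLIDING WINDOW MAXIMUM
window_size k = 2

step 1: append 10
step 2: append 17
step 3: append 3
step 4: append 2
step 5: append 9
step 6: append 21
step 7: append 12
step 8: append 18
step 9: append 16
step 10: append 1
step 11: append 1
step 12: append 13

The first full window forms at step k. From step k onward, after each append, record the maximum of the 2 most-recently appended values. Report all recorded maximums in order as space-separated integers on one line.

step 1: append 10 -> window=[10] (not full yet)
step 2: append 17 -> window=[10, 17] -> max=17
step 3: append 3 -> window=[17, 3] -> max=17
step 4: append 2 -> window=[3, 2] -> max=3
step 5: append 9 -> window=[2, 9] -> max=9
step 6: append 21 -> window=[9, 21] -> max=21
step 7: append 12 -> window=[21, 12] -> max=21
step 8: append 18 -> window=[12, 18] -> max=18
step 9: append 16 -> window=[18, 16] -> max=18
step 10: append 1 -> window=[16, 1] -> max=16
step 11: append 1 -> window=[1, 1] -> max=1
step 12: append 13 -> window=[1, 13] -> max=13

Answer: 17 17 3 9 21 21 18 18 16 1 13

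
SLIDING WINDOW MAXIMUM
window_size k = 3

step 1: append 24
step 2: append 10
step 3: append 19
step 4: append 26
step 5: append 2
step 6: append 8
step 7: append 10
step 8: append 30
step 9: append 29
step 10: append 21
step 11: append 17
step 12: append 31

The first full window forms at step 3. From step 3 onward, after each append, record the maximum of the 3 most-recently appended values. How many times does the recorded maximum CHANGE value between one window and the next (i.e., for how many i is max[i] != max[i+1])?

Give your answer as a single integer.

Answer: 5

Derivation:
step 1: append 24 -> window=[24] (not full yet)
step 2: append 10 -> window=[24, 10] (not full yet)
step 3: append 19 -> window=[24, 10, 19] -> max=24
step 4: append 26 -> window=[10, 19, 26] -> max=26
step 5: append 2 -> window=[19, 26, 2] -> max=26
step 6: append 8 -> window=[26, 2, 8] -> max=26
step 7: append 10 -> window=[2, 8, 10] -> max=10
step 8: append 30 -> window=[8, 10, 30] -> max=30
step 9: append 29 -> window=[10, 30, 29] -> max=30
step 10: append 21 -> window=[30, 29, 21] -> max=30
step 11: append 17 -> window=[29, 21, 17] -> max=29
step 12: append 31 -> window=[21, 17, 31] -> max=31
Recorded maximums: 24 26 26 26 10 30 30 30 29 31
Changes between consecutive maximums: 5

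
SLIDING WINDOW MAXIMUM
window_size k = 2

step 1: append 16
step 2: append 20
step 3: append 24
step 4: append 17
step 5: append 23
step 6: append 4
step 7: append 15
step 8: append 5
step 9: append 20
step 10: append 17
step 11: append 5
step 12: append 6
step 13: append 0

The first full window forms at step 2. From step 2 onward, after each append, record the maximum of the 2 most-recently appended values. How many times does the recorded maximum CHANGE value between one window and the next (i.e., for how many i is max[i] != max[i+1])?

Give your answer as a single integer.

Answer: 6

Derivation:
step 1: append 16 -> window=[16] (not full yet)
step 2: append 20 -> window=[16, 20] -> max=20
step 3: append 24 -> window=[20, 24] -> max=24
step 4: append 17 -> window=[24, 17] -> max=24
step 5: append 23 -> window=[17, 23] -> max=23
step 6: append 4 -> window=[23, 4] -> max=23
step 7: append 15 -> window=[4, 15] -> max=15
step 8: append 5 -> window=[15, 5] -> max=15
step 9: append 20 -> window=[5, 20] -> max=20
step 10: append 17 -> window=[20, 17] -> max=20
step 11: append 5 -> window=[17, 5] -> max=17
step 12: append 6 -> window=[5, 6] -> max=6
step 13: append 0 -> window=[6, 0] -> max=6
Recorded maximums: 20 24 24 23 23 15 15 20 20 17 6 6
Changes between consecutive maximums: 6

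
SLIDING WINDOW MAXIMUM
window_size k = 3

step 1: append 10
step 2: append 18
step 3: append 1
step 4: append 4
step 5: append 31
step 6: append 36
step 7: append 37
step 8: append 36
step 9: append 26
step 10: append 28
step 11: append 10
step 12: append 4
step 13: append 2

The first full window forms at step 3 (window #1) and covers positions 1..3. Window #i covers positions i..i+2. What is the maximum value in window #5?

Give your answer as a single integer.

step 1: append 10 -> window=[10] (not full yet)
step 2: append 18 -> window=[10, 18] (not full yet)
step 3: append 1 -> window=[10, 18, 1] -> max=18
step 4: append 4 -> window=[18, 1, 4] -> max=18
step 5: append 31 -> window=[1, 4, 31] -> max=31
step 6: append 36 -> window=[4, 31, 36] -> max=36
step 7: append 37 -> window=[31, 36, 37] -> max=37
Window #5 max = 37

Answer: 37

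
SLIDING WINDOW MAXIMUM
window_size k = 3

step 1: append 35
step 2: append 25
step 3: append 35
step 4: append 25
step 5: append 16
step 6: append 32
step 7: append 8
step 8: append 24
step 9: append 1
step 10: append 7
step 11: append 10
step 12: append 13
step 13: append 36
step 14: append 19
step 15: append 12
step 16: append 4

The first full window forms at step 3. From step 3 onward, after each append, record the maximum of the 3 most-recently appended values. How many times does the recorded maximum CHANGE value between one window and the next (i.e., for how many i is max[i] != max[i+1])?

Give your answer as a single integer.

Answer: 6

Derivation:
step 1: append 35 -> window=[35] (not full yet)
step 2: append 25 -> window=[35, 25] (not full yet)
step 3: append 35 -> window=[35, 25, 35] -> max=35
step 4: append 25 -> window=[25, 35, 25] -> max=35
step 5: append 16 -> window=[35, 25, 16] -> max=35
step 6: append 32 -> window=[25, 16, 32] -> max=32
step 7: append 8 -> window=[16, 32, 8] -> max=32
step 8: append 24 -> window=[32, 8, 24] -> max=32
step 9: append 1 -> window=[8, 24, 1] -> max=24
step 10: append 7 -> window=[24, 1, 7] -> max=24
step 11: append 10 -> window=[1, 7, 10] -> max=10
step 12: append 13 -> window=[7, 10, 13] -> max=13
step 13: append 36 -> window=[10, 13, 36] -> max=36
step 14: append 19 -> window=[13, 36, 19] -> max=36
step 15: append 12 -> window=[36, 19, 12] -> max=36
step 16: append 4 -> window=[19, 12, 4] -> max=19
Recorded maximums: 35 35 35 32 32 32 24 24 10 13 36 36 36 19
Changes between consecutive maximums: 6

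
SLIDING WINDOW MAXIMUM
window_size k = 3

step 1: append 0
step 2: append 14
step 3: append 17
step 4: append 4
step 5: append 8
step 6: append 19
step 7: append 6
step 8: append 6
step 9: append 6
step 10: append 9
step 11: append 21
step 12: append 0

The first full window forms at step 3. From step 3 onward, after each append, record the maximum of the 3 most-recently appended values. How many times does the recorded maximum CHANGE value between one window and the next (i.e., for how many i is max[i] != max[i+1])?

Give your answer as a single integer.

Answer: 4

Derivation:
step 1: append 0 -> window=[0] (not full yet)
step 2: append 14 -> window=[0, 14] (not full yet)
step 3: append 17 -> window=[0, 14, 17] -> max=17
step 4: append 4 -> window=[14, 17, 4] -> max=17
step 5: append 8 -> window=[17, 4, 8] -> max=17
step 6: append 19 -> window=[4, 8, 19] -> max=19
step 7: append 6 -> window=[8, 19, 6] -> max=19
step 8: append 6 -> window=[19, 6, 6] -> max=19
step 9: append 6 -> window=[6, 6, 6] -> max=6
step 10: append 9 -> window=[6, 6, 9] -> max=9
step 11: append 21 -> window=[6, 9, 21] -> max=21
step 12: append 0 -> window=[9, 21, 0] -> max=21
Recorded maximums: 17 17 17 19 19 19 6 9 21 21
Changes between consecutive maximums: 4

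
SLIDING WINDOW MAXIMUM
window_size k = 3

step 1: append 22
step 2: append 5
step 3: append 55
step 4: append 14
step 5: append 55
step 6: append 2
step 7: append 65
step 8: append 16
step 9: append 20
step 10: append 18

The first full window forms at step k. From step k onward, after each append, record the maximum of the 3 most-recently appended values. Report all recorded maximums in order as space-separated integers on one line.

Answer: 55 55 55 55 65 65 65 20

Derivation:
step 1: append 22 -> window=[22] (not full yet)
step 2: append 5 -> window=[22, 5] (not full yet)
step 3: append 55 -> window=[22, 5, 55] -> max=55
step 4: append 14 -> window=[5, 55, 14] -> max=55
step 5: append 55 -> window=[55, 14, 55] -> max=55
step 6: append 2 -> window=[14, 55, 2] -> max=55
step 7: append 65 -> window=[55, 2, 65] -> max=65
step 8: append 16 -> window=[2, 65, 16] -> max=65
step 9: append 20 -> window=[65, 16, 20] -> max=65
step 10: append 18 -> window=[16, 20, 18] -> max=20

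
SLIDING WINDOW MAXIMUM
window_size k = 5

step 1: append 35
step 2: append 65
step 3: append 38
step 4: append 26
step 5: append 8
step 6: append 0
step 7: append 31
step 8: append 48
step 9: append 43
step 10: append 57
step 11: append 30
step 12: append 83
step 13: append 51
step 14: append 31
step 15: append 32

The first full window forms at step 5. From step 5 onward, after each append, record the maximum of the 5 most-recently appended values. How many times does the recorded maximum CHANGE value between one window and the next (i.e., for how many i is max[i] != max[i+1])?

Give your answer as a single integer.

step 1: append 35 -> window=[35] (not full yet)
step 2: append 65 -> window=[35, 65] (not full yet)
step 3: append 38 -> window=[35, 65, 38] (not full yet)
step 4: append 26 -> window=[35, 65, 38, 26] (not full yet)
step 5: append 8 -> window=[35, 65, 38, 26, 8] -> max=65
step 6: append 0 -> window=[65, 38, 26, 8, 0] -> max=65
step 7: append 31 -> window=[38, 26, 8, 0, 31] -> max=38
step 8: append 48 -> window=[26, 8, 0, 31, 48] -> max=48
step 9: append 43 -> window=[8, 0, 31, 48, 43] -> max=48
step 10: append 57 -> window=[0, 31, 48, 43, 57] -> max=57
step 11: append 30 -> window=[31, 48, 43, 57, 30] -> max=57
step 12: append 83 -> window=[48, 43, 57, 30, 83] -> max=83
step 13: append 51 -> window=[43, 57, 30, 83, 51] -> max=83
step 14: append 31 -> window=[57, 30, 83, 51, 31] -> max=83
step 15: append 32 -> window=[30, 83, 51, 31, 32] -> max=83
Recorded maximums: 65 65 38 48 48 57 57 83 83 83 83
Changes between consecutive maximums: 4

Answer: 4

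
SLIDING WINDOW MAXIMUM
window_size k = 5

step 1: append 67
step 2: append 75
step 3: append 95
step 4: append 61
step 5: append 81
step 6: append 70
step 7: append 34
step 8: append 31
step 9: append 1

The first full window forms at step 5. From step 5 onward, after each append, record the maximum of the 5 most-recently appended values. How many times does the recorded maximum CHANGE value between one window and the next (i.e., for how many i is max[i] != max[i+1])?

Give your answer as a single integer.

Answer: 1

Derivation:
step 1: append 67 -> window=[67] (not full yet)
step 2: append 75 -> window=[67, 75] (not full yet)
step 3: append 95 -> window=[67, 75, 95] (not full yet)
step 4: append 61 -> window=[67, 75, 95, 61] (not full yet)
step 5: append 81 -> window=[67, 75, 95, 61, 81] -> max=95
step 6: append 70 -> window=[75, 95, 61, 81, 70] -> max=95
step 7: append 34 -> window=[95, 61, 81, 70, 34] -> max=95
step 8: append 31 -> window=[61, 81, 70, 34, 31] -> max=81
step 9: append 1 -> window=[81, 70, 34, 31, 1] -> max=81
Recorded maximums: 95 95 95 81 81
Changes between consecutive maximums: 1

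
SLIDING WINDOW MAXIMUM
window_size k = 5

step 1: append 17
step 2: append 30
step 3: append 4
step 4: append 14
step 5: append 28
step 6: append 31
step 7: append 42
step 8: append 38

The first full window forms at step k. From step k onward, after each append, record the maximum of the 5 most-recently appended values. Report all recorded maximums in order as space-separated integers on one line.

step 1: append 17 -> window=[17] (not full yet)
step 2: append 30 -> window=[17, 30] (not full yet)
step 3: append 4 -> window=[17, 30, 4] (not full yet)
step 4: append 14 -> window=[17, 30, 4, 14] (not full yet)
step 5: append 28 -> window=[17, 30, 4, 14, 28] -> max=30
step 6: append 31 -> window=[30, 4, 14, 28, 31] -> max=31
step 7: append 42 -> window=[4, 14, 28, 31, 42] -> max=42
step 8: append 38 -> window=[14, 28, 31, 42, 38] -> max=42

Answer: 30 31 42 42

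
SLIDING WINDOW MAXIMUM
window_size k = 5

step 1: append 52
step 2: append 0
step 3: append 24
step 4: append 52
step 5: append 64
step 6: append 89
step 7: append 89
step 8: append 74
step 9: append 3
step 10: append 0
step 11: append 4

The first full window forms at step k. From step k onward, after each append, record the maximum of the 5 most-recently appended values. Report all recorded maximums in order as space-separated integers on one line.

Answer: 64 89 89 89 89 89 89

Derivation:
step 1: append 52 -> window=[52] (not full yet)
step 2: append 0 -> window=[52, 0] (not full yet)
step 3: append 24 -> window=[52, 0, 24] (not full yet)
step 4: append 52 -> window=[52, 0, 24, 52] (not full yet)
step 5: append 64 -> window=[52, 0, 24, 52, 64] -> max=64
step 6: append 89 -> window=[0, 24, 52, 64, 89] -> max=89
step 7: append 89 -> window=[24, 52, 64, 89, 89] -> max=89
step 8: append 74 -> window=[52, 64, 89, 89, 74] -> max=89
step 9: append 3 -> window=[64, 89, 89, 74, 3] -> max=89
step 10: append 0 -> window=[89, 89, 74, 3, 0] -> max=89
step 11: append 4 -> window=[89, 74, 3, 0, 4] -> max=89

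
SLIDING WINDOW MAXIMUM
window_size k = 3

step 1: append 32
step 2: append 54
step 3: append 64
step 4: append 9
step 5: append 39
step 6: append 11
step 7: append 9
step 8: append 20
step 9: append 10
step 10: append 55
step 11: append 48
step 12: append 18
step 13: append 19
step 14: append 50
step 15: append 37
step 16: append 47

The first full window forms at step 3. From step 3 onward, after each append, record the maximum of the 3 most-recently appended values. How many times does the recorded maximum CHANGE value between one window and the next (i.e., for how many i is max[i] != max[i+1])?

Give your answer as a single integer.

step 1: append 32 -> window=[32] (not full yet)
step 2: append 54 -> window=[32, 54] (not full yet)
step 3: append 64 -> window=[32, 54, 64] -> max=64
step 4: append 9 -> window=[54, 64, 9] -> max=64
step 5: append 39 -> window=[64, 9, 39] -> max=64
step 6: append 11 -> window=[9, 39, 11] -> max=39
step 7: append 9 -> window=[39, 11, 9] -> max=39
step 8: append 20 -> window=[11, 9, 20] -> max=20
step 9: append 10 -> window=[9, 20, 10] -> max=20
step 10: append 55 -> window=[20, 10, 55] -> max=55
step 11: append 48 -> window=[10, 55, 48] -> max=55
step 12: append 18 -> window=[55, 48, 18] -> max=55
step 13: append 19 -> window=[48, 18, 19] -> max=48
step 14: append 50 -> window=[18, 19, 50] -> max=50
step 15: append 37 -> window=[19, 50, 37] -> max=50
step 16: append 47 -> window=[50, 37, 47] -> max=50
Recorded maximums: 64 64 64 39 39 20 20 55 55 55 48 50 50 50
Changes between consecutive maximums: 5

Answer: 5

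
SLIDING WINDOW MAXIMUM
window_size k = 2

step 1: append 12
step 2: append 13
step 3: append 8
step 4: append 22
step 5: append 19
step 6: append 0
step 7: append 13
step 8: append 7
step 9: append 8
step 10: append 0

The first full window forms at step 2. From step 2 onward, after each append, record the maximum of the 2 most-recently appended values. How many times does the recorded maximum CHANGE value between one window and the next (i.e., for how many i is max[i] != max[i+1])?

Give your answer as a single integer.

Answer: 4

Derivation:
step 1: append 12 -> window=[12] (not full yet)
step 2: append 13 -> window=[12, 13] -> max=13
step 3: append 8 -> window=[13, 8] -> max=13
step 4: append 22 -> window=[8, 22] -> max=22
step 5: append 19 -> window=[22, 19] -> max=22
step 6: append 0 -> window=[19, 0] -> max=19
step 7: append 13 -> window=[0, 13] -> max=13
step 8: append 7 -> window=[13, 7] -> max=13
step 9: append 8 -> window=[7, 8] -> max=8
step 10: append 0 -> window=[8, 0] -> max=8
Recorded maximums: 13 13 22 22 19 13 13 8 8
Changes between consecutive maximums: 4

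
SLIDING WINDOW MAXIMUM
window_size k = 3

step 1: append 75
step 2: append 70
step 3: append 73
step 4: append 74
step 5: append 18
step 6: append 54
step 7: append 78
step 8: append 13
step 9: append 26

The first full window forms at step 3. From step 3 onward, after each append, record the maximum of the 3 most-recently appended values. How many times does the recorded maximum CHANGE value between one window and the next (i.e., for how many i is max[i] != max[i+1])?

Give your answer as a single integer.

Answer: 2

Derivation:
step 1: append 75 -> window=[75] (not full yet)
step 2: append 70 -> window=[75, 70] (not full yet)
step 3: append 73 -> window=[75, 70, 73] -> max=75
step 4: append 74 -> window=[70, 73, 74] -> max=74
step 5: append 18 -> window=[73, 74, 18] -> max=74
step 6: append 54 -> window=[74, 18, 54] -> max=74
step 7: append 78 -> window=[18, 54, 78] -> max=78
step 8: append 13 -> window=[54, 78, 13] -> max=78
step 9: append 26 -> window=[78, 13, 26] -> max=78
Recorded maximums: 75 74 74 74 78 78 78
Changes between consecutive maximums: 2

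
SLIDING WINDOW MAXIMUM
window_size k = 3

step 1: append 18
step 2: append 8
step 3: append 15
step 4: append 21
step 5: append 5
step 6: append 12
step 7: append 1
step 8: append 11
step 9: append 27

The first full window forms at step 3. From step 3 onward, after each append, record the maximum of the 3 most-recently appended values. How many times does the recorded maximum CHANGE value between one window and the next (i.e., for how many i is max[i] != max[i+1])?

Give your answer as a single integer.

Answer: 3

Derivation:
step 1: append 18 -> window=[18] (not full yet)
step 2: append 8 -> window=[18, 8] (not full yet)
step 3: append 15 -> window=[18, 8, 15] -> max=18
step 4: append 21 -> window=[8, 15, 21] -> max=21
step 5: append 5 -> window=[15, 21, 5] -> max=21
step 6: append 12 -> window=[21, 5, 12] -> max=21
step 7: append 1 -> window=[5, 12, 1] -> max=12
step 8: append 11 -> window=[12, 1, 11] -> max=12
step 9: append 27 -> window=[1, 11, 27] -> max=27
Recorded maximums: 18 21 21 21 12 12 27
Changes between consecutive maximums: 3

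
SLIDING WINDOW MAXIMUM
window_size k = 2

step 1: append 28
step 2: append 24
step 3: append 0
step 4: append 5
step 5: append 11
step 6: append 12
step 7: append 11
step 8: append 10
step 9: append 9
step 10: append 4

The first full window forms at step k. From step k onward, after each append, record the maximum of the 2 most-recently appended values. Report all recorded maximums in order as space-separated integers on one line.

Answer: 28 24 5 11 12 12 11 10 9

Derivation:
step 1: append 28 -> window=[28] (not full yet)
step 2: append 24 -> window=[28, 24] -> max=28
step 3: append 0 -> window=[24, 0] -> max=24
step 4: append 5 -> window=[0, 5] -> max=5
step 5: append 11 -> window=[5, 11] -> max=11
step 6: append 12 -> window=[11, 12] -> max=12
step 7: append 11 -> window=[12, 11] -> max=12
step 8: append 10 -> window=[11, 10] -> max=11
step 9: append 9 -> window=[10, 9] -> max=10
step 10: append 4 -> window=[9, 4] -> max=9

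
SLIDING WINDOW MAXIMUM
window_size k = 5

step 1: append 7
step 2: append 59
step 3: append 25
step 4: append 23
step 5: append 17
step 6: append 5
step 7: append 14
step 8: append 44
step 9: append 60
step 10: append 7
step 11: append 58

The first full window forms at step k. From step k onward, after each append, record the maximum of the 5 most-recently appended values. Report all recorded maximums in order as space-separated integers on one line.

step 1: append 7 -> window=[7] (not full yet)
step 2: append 59 -> window=[7, 59] (not full yet)
step 3: append 25 -> window=[7, 59, 25] (not full yet)
step 4: append 23 -> window=[7, 59, 25, 23] (not full yet)
step 5: append 17 -> window=[7, 59, 25, 23, 17] -> max=59
step 6: append 5 -> window=[59, 25, 23, 17, 5] -> max=59
step 7: append 14 -> window=[25, 23, 17, 5, 14] -> max=25
step 8: append 44 -> window=[23, 17, 5, 14, 44] -> max=44
step 9: append 60 -> window=[17, 5, 14, 44, 60] -> max=60
step 10: append 7 -> window=[5, 14, 44, 60, 7] -> max=60
step 11: append 58 -> window=[14, 44, 60, 7, 58] -> max=60

Answer: 59 59 25 44 60 60 60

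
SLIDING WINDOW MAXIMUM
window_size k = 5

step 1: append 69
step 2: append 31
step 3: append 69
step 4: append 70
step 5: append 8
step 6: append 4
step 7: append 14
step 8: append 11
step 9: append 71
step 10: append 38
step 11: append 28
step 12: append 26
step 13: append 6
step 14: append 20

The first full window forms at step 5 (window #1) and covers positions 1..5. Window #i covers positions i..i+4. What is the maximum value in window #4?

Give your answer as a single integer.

Answer: 70

Derivation:
step 1: append 69 -> window=[69] (not full yet)
step 2: append 31 -> window=[69, 31] (not full yet)
step 3: append 69 -> window=[69, 31, 69] (not full yet)
step 4: append 70 -> window=[69, 31, 69, 70] (not full yet)
step 5: append 8 -> window=[69, 31, 69, 70, 8] -> max=70
step 6: append 4 -> window=[31, 69, 70, 8, 4] -> max=70
step 7: append 14 -> window=[69, 70, 8, 4, 14] -> max=70
step 8: append 11 -> window=[70, 8, 4, 14, 11] -> max=70
Window #4 max = 70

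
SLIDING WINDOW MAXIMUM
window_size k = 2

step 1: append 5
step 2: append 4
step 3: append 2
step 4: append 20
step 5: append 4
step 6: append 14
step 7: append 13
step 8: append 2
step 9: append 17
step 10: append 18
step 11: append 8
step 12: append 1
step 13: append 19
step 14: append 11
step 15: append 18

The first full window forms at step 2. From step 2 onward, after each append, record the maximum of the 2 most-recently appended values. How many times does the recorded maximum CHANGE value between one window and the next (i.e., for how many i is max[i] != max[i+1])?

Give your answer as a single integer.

Answer: 9

Derivation:
step 1: append 5 -> window=[5] (not full yet)
step 2: append 4 -> window=[5, 4] -> max=5
step 3: append 2 -> window=[4, 2] -> max=4
step 4: append 20 -> window=[2, 20] -> max=20
step 5: append 4 -> window=[20, 4] -> max=20
step 6: append 14 -> window=[4, 14] -> max=14
step 7: append 13 -> window=[14, 13] -> max=14
step 8: append 2 -> window=[13, 2] -> max=13
step 9: append 17 -> window=[2, 17] -> max=17
step 10: append 18 -> window=[17, 18] -> max=18
step 11: append 8 -> window=[18, 8] -> max=18
step 12: append 1 -> window=[8, 1] -> max=8
step 13: append 19 -> window=[1, 19] -> max=19
step 14: append 11 -> window=[19, 11] -> max=19
step 15: append 18 -> window=[11, 18] -> max=18
Recorded maximums: 5 4 20 20 14 14 13 17 18 18 8 19 19 18
Changes between consecutive maximums: 9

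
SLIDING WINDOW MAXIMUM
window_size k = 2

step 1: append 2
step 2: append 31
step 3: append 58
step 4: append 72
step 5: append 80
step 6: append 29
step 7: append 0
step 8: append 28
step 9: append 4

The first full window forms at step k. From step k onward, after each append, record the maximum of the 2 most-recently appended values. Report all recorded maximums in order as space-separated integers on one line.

Answer: 31 58 72 80 80 29 28 28

Derivation:
step 1: append 2 -> window=[2] (not full yet)
step 2: append 31 -> window=[2, 31] -> max=31
step 3: append 58 -> window=[31, 58] -> max=58
step 4: append 72 -> window=[58, 72] -> max=72
step 5: append 80 -> window=[72, 80] -> max=80
step 6: append 29 -> window=[80, 29] -> max=80
step 7: append 0 -> window=[29, 0] -> max=29
step 8: append 28 -> window=[0, 28] -> max=28
step 9: append 4 -> window=[28, 4] -> max=28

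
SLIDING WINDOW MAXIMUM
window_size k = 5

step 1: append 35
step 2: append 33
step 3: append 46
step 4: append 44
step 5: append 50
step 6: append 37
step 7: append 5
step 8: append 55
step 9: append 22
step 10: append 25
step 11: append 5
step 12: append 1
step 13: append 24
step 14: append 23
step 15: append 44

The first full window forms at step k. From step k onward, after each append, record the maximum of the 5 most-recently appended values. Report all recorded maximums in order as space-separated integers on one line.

step 1: append 35 -> window=[35] (not full yet)
step 2: append 33 -> window=[35, 33] (not full yet)
step 3: append 46 -> window=[35, 33, 46] (not full yet)
step 4: append 44 -> window=[35, 33, 46, 44] (not full yet)
step 5: append 50 -> window=[35, 33, 46, 44, 50] -> max=50
step 6: append 37 -> window=[33, 46, 44, 50, 37] -> max=50
step 7: append 5 -> window=[46, 44, 50, 37, 5] -> max=50
step 8: append 55 -> window=[44, 50, 37, 5, 55] -> max=55
step 9: append 22 -> window=[50, 37, 5, 55, 22] -> max=55
step 10: append 25 -> window=[37, 5, 55, 22, 25] -> max=55
step 11: append 5 -> window=[5, 55, 22, 25, 5] -> max=55
step 12: append 1 -> window=[55, 22, 25, 5, 1] -> max=55
step 13: append 24 -> window=[22, 25, 5, 1, 24] -> max=25
step 14: append 23 -> window=[25, 5, 1, 24, 23] -> max=25
step 15: append 44 -> window=[5, 1, 24, 23, 44] -> max=44

Answer: 50 50 50 55 55 55 55 55 25 25 44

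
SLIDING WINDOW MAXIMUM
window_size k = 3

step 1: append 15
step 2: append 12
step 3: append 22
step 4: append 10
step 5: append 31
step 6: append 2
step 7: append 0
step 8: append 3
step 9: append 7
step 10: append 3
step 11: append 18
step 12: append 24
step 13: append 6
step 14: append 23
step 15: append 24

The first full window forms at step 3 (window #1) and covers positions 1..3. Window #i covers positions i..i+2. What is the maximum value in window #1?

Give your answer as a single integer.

Answer: 22

Derivation:
step 1: append 15 -> window=[15] (not full yet)
step 2: append 12 -> window=[15, 12] (not full yet)
step 3: append 22 -> window=[15, 12, 22] -> max=22
Window #1 max = 22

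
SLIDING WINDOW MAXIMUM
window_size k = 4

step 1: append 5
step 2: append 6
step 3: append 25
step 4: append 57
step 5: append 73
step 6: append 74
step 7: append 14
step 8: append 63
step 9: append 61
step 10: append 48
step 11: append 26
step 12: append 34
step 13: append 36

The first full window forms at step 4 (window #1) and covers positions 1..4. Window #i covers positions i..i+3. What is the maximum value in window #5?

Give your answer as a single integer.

step 1: append 5 -> window=[5] (not full yet)
step 2: append 6 -> window=[5, 6] (not full yet)
step 3: append 25 -> window=[5, 6, 25] (not full yet)
step 4: append 57 -> window=[5, 6, 25, 57] -> max=57
step 5: append 73 -> window=[6, 25, 57, 73] -> max=73
step 6: append 74 -> window=[25, 57, 73, 74] -> max=74
step 7: append 14 -> window=[57, 73, 74, 14] -> max=74
step 8: append 63 -> window=[73, 74, 14, 63] -> max=74
Window #5 max = 74

Answer: 74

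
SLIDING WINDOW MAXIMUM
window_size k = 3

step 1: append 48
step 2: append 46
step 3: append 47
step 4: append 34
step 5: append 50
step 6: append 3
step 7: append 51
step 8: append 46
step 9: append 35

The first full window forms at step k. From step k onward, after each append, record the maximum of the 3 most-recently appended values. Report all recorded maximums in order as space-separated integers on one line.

Answer: 48 47 50 50 51 51 51

Derivation:
step 1: append 48 -> window=[48] (not full yet)
step 2: append 46 -> window=[48, 46] (not full yet)
step 3: append 47 -> window=[48, 46, 47] -> max=48
step 4: append 34 -> window=[46, 47, 34] -> max=47
step 5: append 50 -> window=[47, 34, 50] -> max=50
step 6: append 3 -> window=[34, 50, 3] -> max=50
step 7: append 51 -> window=[50, 3, 51] -> max=51
step 8: append 46 -> window=[3, 51, 46] -> max=51
step 9: append 35 -> window=[51, 46, 35] -> max=51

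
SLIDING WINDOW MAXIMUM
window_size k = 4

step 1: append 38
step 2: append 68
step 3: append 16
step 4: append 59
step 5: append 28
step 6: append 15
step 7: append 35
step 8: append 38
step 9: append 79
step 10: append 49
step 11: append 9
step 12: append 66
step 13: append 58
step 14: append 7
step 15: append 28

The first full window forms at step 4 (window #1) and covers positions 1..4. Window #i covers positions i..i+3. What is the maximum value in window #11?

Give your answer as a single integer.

step 1: append 38 -> window=[38] (not full yet)
step 2: append 68 -> window=[38, 68] (not full yet)
step 3: append 16 -> window=[38, 68, 16] (not full yet)
step 4: append 59 -> window=[38, 68, 16, 59] -> max=68
step 5: append 28 -> window=[68, 16, 59, 28] -> max=68
step 6: append 15 -> window=[16, 59, 28, 15] -> max=59
step 7: append 35 -> window=[59, 28, 15, 35] -> max=59
step 8: append 38 -> window=[28, 15, 35, 38] -> max=38
step 9: append 79 -> window=[15, 35, 38, 79] -> max=79
step 10: append 49 -> window=[35, 38, 79, 49] -> max=79
step 11: append 9 -> window=[38, 79, 49, 9] -> max=79
step 12: append 66 -> window=[79, 49, 9, 66] -> max=79
step 13: append 58 -> window=[49, 9, 66, 58] -> max=66
step 14: append 7 -> window=[9, 66, 58, 7] -> max=66
Window #11 max = 66

Answer: 66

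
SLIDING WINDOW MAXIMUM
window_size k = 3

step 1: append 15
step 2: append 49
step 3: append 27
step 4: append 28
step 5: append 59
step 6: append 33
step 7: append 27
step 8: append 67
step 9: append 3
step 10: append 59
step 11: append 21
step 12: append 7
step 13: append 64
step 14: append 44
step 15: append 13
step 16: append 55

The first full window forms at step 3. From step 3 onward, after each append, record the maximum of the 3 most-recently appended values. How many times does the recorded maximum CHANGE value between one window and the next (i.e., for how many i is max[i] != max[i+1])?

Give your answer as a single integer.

step 1: append 15 -> window=[15] (not full yet)
step 2: append 49 -> window=[15, 49] (not full yet)
step 3: append 27 -> window=[15, 49, 27] -> max=49
step 4: append 28 -> window=[49, 27, 28] -> max=49
step 5: append 59 -> window=[27, 28, 59] -> max=59
step 6: append 33 -> window=[28, 59, 33] -> max=59
step 7: append 27 -> window=[59, 33, 27] -> max=59
step 8: append 67 -> window=[33, 27, 67] -> max=67
step 9: append 3 -> window=[27, 67, 3] -> max=67
step 10: append 59 -> window=[67, 3, 59] -> max=67
step 11: append 21 -> window=[3, 59, 21] -> max=59
step 12: append 7 -> window=[59, 21, 7] -> max=59
step 13: append 64 -> window=[21, 7, 64] -> max=64
step 14: append 44 -> window=[7, 64, 44] -> max=64
step 15: append 13 -> window=[64, 44, 13] -> max=64
step 16: append 55 -> window=[44, 13, 55] -> max=55
Recorded maximums: 49 49 59 59 59 67 67 67 59 59 64 64 64 55
Changes between consecutive maximums: 5

Answer: 5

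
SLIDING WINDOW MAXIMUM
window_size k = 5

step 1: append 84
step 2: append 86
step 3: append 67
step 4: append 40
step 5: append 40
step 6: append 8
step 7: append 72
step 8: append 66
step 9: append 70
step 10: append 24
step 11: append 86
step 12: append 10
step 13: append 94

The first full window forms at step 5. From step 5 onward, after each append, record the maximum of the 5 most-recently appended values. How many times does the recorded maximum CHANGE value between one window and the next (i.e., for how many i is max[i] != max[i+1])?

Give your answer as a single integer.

Answer: 3

Derivation:
step 1: append 84 -> window=[84] (not full yet)
step 2: append 86 -> window=[84, 86] (not full yet)
step 3: append 67 -> window=[84, 86, 67] (not full yet)
step 4: append 40 -> window=[84, 86, 67, 40] (not full yet)
step 5: append 40 -> window=[84, 86, 67, 40, 40] -> max=86
step 6: append 8 -> window=[86, 67, 40, 40, 8] -> max=86
step 7: append 72 -> window=[67, 40, 40, 8, 72] -> max=72
step 8: append 66 -> window=[40, 40, 8, 72, 66] -> max=72
step 9: append 70 -> window=[40, 8, 72, 66, 70] -> max=72
step 10: append 24 -> window=[8, 72, 66, 70, 24] -> max=72
step 11: append 86 -> window=[72, 66, 70, 24, 86] -> max=86
step 12: append 10 -> window=[66, 70, 24, 86, 10] -> max=86
step 13: append 94 -> window=[70, 24, 86, 10, 94] -> max=94
Recorded maximums: 86 86 72 72 72 72 86 86 94
Changes between consecutive maximums: 3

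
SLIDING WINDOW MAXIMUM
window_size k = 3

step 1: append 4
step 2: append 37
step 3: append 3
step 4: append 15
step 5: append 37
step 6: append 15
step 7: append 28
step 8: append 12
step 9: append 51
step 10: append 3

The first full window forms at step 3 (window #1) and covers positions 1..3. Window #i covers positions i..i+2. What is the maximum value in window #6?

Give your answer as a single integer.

step 1: append 4 -> window=[4] (not full yet)
step 2: append 37 -> window=[4, 37] (not full yet)
step 3: append 3 -> window=[4, 37, 3] -> max=37
step 4: append 15 -> window=[37, 3, 15] -> max=37
step 5: append 37 -> window=[3, 15, 37] -> max=37
step 6: append 15 -> window=[15, 37, 15] -> max=37
step 7: append 28 -> window=[37, 15, 28] -> max=37
step 8: append 12 -> window=[15, 28, 12] -> max=28
Window #6 max = 28

Answer: 28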